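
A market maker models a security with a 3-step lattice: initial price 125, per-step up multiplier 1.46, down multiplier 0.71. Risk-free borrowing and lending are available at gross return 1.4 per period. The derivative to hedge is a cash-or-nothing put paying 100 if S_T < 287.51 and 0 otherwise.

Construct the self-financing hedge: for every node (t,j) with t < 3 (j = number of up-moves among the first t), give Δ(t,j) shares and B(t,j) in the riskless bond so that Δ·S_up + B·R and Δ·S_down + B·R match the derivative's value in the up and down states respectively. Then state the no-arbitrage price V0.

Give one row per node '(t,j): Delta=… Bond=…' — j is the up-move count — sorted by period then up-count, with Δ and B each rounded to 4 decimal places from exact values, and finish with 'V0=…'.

(0,0): Delta=-0.4606 Bond=65.6435
(1,0): Delta=0.0000 Bond=51.0204
(1,1): Delta=-0.4801 Bond=95.4558
(2,0): Delta=0.0000 Bond=71.4286
(2,1): Delta=0.0000 Bond=71.4286
(2,2): Delta=-0.5004 Bond=139.0476
V0=8.0653

No-arbitrage ⇒ martingale measure with p* = (R−d)/(u−d) = 0.9200.
At expiry t=3: V(3,0)=100.0000, V(3,1)=100.0000, V(3,2)=100.0000, V(3,3)=0.0000
  t=2,j=0: stock 63.0125 → up 91.9982 (V=100.0000), down 44.7389 (V=100.0000). Price 71.4286; hedge Δ=0.0000, bond B=71.4286.
  t=2,j=1: stock 129.5750 → up 189.1795 (V=100.0000), down 91.9982 (V=100.0000). Price 71.4286; hedge Δ=0.0000, bond B=71.4286.
  t=2,j=2: stock 266.4500 → up 389.0170 (V=0.0000), down 189.1795 (V=100.0000). Price 5.7143; hedge Δ=-0.5004, bond B=139.0476.
  t=1,j=0: stock 88.7500 → up 129.5750 (V=71.4286), down 63.0125 (V=71.4286). Price 51.0204; hedge Δ=0.0000, bond B=51.0204.
  t=1,j=1: stock 182.5000 → up 266.4500 (V=5.7143), down 129.5750 (V=71.4286). Price 7.8367; hedge Δ=-0.4801, bond B=95.4558.
  t=0,j=0: stock 125.0000 → up 182.5000 (V=7.8367), down 88.7500 (V=51.0204). Price 8.0653; hedge Δ=-0.4606, bond B=65.6435.
Self-financing check: at every node Δ·S+B equals the discounted successor values.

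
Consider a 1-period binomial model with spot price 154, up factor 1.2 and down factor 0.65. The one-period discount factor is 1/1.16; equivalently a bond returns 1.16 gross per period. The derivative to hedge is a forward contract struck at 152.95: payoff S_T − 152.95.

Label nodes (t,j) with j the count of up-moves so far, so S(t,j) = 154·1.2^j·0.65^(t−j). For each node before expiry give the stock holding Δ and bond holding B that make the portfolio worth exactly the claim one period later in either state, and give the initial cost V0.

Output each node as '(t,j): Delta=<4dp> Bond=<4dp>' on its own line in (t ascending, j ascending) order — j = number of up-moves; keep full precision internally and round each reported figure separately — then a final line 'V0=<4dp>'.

Risk-neutral probability p* = (R−d)/(u−d) = (1.16−0.65)/(1.2−0.65) = 0.9273.
Terminal values V(1,·): V(1,0)=-52.8500, V(1,1)=31.8500
(0,0): S=154.0000. Δ = (V_up−V_dn)/(S_up−S_dn) = (31.8500−-52.8500)/(184.8000−100.1000) = 1.0000. V = [p*·31.8500 + (1−p*)·-52.8500]/1.16 = 22.1466. B = V − Δ·S = -131.8534.
Check: Δ(0,0)·S0 + B(0,0) = 22.1466 = V0.

(0,0): Delta=1.0000 Bond=-131.8534
V0=22.1466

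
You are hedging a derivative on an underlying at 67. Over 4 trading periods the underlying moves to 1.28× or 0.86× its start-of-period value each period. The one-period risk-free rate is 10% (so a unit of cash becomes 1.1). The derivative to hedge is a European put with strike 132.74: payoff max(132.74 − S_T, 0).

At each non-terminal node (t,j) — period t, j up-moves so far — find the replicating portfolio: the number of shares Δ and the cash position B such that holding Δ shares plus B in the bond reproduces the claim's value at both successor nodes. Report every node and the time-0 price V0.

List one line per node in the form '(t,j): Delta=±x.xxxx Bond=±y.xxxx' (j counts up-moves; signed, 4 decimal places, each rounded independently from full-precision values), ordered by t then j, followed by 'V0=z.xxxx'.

Risk-neutral probability p* = (R−d)/(u−d) = (1.1−0.86)/(1.28−0.86) = 0.5714.
Terminal values V(4,·): V(4,0)=96.0905, V(4,1)=78.1918, V(4,2)=51.5520, V(4,3)=11.9021, V(4,4)=0.0000
(3,0): S=42.6158. Δ = (V_up−V_dn)/(S_up−S_dn) = (78.1918−96.0905)/(54.5482−36.6495) = -1.0000. V = [p*·78.1918 + (1−p*)·96.0905]/1.1 = 78.0570. B = V − Δ·S = 120.6727.
(3,1): S=63.4281. Δ = (V_up−V_dn)/(S_up−S_dn) = (51.5520−78.1918)/(81.1880−54.5482) = -1.0000. V = [p*·51.5520 + (1−p*)·78.1918]/1.1 = 57.2446. B = V − Δ·S = 120.6727.
(3,2): S=94.4046. Δ = (V_up−V_dn)/(S_up−S_dn) = (11.9021−51.5520)/(120.8379−81.1880) = -1.0000. V = [p*·11.9021 + (1−p*)·51.5520]/1.1 = 26.2681. B = V − Δ·S = 120.6727.
(3,3): S=140.5092. Δ = (V_up−V_dn)/(S_up−S_dn) = (0.0000−11.9021)/(179.8518−120.8379) = -0.2017. V = [p*·0.0000 + (1−p*)·11.9021]/1.1 = 4.6372. B = V − Δ·S = 32.9755.
(2,0): S=49.5532. Δ = (V_up−V_dn)/(S_up−S_dn) = (57.2446−78.0570)/(63.4281−42.6158) = -1.0000. V = [p*·57.2446 + (1−p*)·78.0570]/1.1 = 60.1493. B = V − Δ·S = 109.7025.
(2,1): S=73.7536. Δ = (V_up−V_dn)/(S_up−S_dn) = (26.2681−57.2446)/(94.4046−63.4281) = -1.0000. V = [p*·26.2681 + (1−p*)·57.2446]/1.1 = 35.9489. B = V − Δ·S = 109.7025.
(2,2): S=109.7728. Δ = (V_up−V_dn)/(S_up−S_dn) = (4.6372−26.2681)/(140.5092−94.4046) = -0.4692. V = [p*·4.6372 + (1−p*)·26.2681]/1.1 = 12.6433. B = V − Δ·S = 64.1455.
(1,0): S=57.6200. Δ = (V_up−V_dn)/(S_up−S_dn) = (35.9489−60.1493)/(73.7536−49.5532) = -1.0000. V = [p*·35.9489 + (1−p*)·60.1493]/1.1 = 42.1095. B = V − Δ·S = 99.7295.
(1,1): S=85.7600. Δ = (V_up−V_dn)/(S_up−S_dn) = (12.6433−35.9489)/(109.7728−73.7536) = -0.6470. V = [p*·12.6433 + (1−p*)·35.9489]/1.1 = 20.5740. B = V − Δ·S = 76.0636.
(0,0): S=67.0000. Δ = (V_up−V_dn)/(S_up−S_dn) = (20.5740−42.1095)/(85.7600−57.6200) = -0.7653. V = [p*·20.5740 + (1−p*)·42.1095]/1.1 = 27.0941. B = V − Δ·S = 78.3692.
The time-0 hedge costs 27.0941, which is the no-arbitrage price.

(0,0): Delta=-0.7653 Bond=78.3692
(1,0): Delta=-1.0000 Bond=99.7295
(1,1): Delta=-0.6470 Bond=76.0636
(2,0): Delta=-1.0000 Bond=109.7025
(2,1): Delta=-1.0000 Bond=109.7025
(2,2): Delta=-0.4692 Bond=64.1455
(3,0): Delta=-1.0000 Bond=120.6727
(3,1): Delta=-1.0000 Bond=120.6727
(3,2): Delta=-1.0000 Bond=120.6727
(3,3): Delta=-0.2017 Bond=32.9755
V0=27.0941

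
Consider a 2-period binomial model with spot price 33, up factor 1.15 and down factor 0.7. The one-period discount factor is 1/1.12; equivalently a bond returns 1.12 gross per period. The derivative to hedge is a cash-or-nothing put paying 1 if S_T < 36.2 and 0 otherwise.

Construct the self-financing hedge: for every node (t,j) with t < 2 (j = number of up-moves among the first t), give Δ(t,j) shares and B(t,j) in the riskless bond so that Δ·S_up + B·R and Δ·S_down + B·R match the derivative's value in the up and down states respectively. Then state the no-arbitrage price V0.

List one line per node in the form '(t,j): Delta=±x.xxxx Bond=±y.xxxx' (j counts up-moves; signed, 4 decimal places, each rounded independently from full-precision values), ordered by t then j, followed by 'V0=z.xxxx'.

No-arbitrage ⇒ martingale measure with p* = (R−d)/(u−d) = 0.9333.
Terminal values V(2,·): V(2,0)=1.0000, V(2,1)=1.0000, V(2,2)=0.0000
Node (1,0) S=23.1000: V=(p*·1.0000+(1−p*)·1.0000)/1.12=0.8929; Δ=(1.0000−1.0000)/(26.5650−16.1700)=0.0000; B=V−Δ·S=0.8929
Node (1,1) S=37.9500: V=(p*·0.0000+(1−p*)·1.0000)/1.12=0.0595; Δ=(0.0000−1.0000)/(43.6425−26.5650)=-0.0586; B=V−Δ·S=2.2817
Node (0,0) S=33.0000: V=(p*·0.0595+(1−p*)·0.8929)/1.12=0.1027; Δ=(0.0595−0.8929)/(37.9500−23.1000)=-0.0561; B=V−Δ·S=1.9546
The time-0 hedge costs 0.1027, which is the no-arbitrage price.

(0,0): Delta=-0.0561 Bond=1.9546
(1,0): Delta=0.0000 Bond=0.8929
(1,1): Delta=-0.0586 Bond=2.2817
V0=0.1027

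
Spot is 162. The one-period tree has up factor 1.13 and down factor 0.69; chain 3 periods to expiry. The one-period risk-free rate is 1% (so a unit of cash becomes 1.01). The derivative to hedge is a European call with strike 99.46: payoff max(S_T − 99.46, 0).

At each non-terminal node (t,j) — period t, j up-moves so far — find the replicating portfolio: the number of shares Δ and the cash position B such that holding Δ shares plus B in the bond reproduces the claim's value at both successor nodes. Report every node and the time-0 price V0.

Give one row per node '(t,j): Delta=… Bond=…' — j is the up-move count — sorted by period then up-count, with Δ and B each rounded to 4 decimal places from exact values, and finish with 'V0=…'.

(0,0): Delta=0.8982 Bond=-77.1870
(1,0): Delta=0.6335 Bond=-48.3790
(1,1): Delta=0.9587 Bond=-89.0514
(2,0): Delta=0.0000 Bond=0.0000
(2,1): Delta=0.7786 Bond=-67.1863
(2,2): Delta=1.0000 Bond=-98.4752
V0=68.3137

No-arbitrage ⇒ martingale measure with p* = (R−d)/(u−d) = 0.7273.
Payoff layer (t=3): V(3,0)=0.0000, V(3,1)=0.0000, V(3,2)=43.2719, V(3,3)=134.2893
  t=2,j=0: stock 77.1282 → up 87.1549 (V=0.0000), down 53.2185 (V=0.0000). Price 0.0000; hedge Δ=0.0000, bond B=0.0000.
  t=2,j=1: stock 126.3114 → up 142.7319 (V=43.2719), down 87.1549 (V=0.0000). Price 31.1589; hedge Δ=0.7786, bond B=-67.1863.
  t=2,j=2: stock 206.8578 → up 233.7493 (V=134.2893), down 142.7319 (V=43.2719). Price 108.3826; hedge Δ=1.0000, bond B=-98.4752.
  t=1,j=0: stock 111.7800 → up 126.3114 (V=31.1589), down 77.1282 (V=0.0000). Price 22.4366; hedge Δ=0.6335, bond B=-48.3790.
  t=1,j=1: stock 183.0600 → up 206.8578 (V=108.3826), down 126.3114 (V=31.1589). Price 86.4570; hedge Δ=0.9587, bond B=-89.0514.
  t=0,j=0: stock 162.0000 → up 183.0600 (V=86.4570), down 111.7800 (V=22.4366). Price 68.3137; hedge Δ=0.8982, bond B=-77.1870.
Each (Δ,B) replicates both successor values, so the strategy is self-financing and V0 is arbitrage-free.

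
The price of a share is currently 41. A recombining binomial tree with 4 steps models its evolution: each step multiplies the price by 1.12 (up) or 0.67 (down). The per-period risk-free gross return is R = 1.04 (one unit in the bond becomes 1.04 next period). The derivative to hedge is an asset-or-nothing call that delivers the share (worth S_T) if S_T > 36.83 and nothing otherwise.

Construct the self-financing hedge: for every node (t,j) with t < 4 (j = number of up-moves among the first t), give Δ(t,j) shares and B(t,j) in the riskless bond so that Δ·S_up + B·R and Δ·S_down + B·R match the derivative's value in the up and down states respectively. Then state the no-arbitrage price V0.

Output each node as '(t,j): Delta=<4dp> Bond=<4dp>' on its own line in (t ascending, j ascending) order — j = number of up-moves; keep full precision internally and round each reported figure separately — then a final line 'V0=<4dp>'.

(0,0): Delta=1.3648 Bond=-17.7100
(1,0): Delta=1.9514 Bond=-34.5345
(1,1): Delta=1.2889 Bond=-14.9338
(2,0): Delta=0.0000 Bond=0.0000
(2,1): Delta=2.2038 Bond=-43.6815
(2,2): Delta=1.1705 Bond=-9.4446
(3,0): Delta=0.0000 Bond=0.0000
(3,1): Delta=0.0000 Bond=0.0000
(3,2): Delta=2.4889 Bond=-55.2512
(3,3): Delta=1.0000 Bond=0.0000
V0=38.2448

Since d<R<u, set p* = (R−d)/(u−d) = 0.8222; price each node as the discounted p*-expectation of its children.
Terminal values V(4,·): V(4,0)=0.0000, V(4,1)=0.0000, V(4,2)=0.0000, V(4,3)=38.5934, V(4,4)=64.5143
  t=3,j=0: stock 12.3313 → up 13.8110 (V=0.0000), down 8.2620 (V=0.0000). Price 0.0000; hedge Δ=0.0000, bond B=0.0000.
  t=3,j=1: stock 20.6135 → up 23.0871 (V=0.0000), down 13.8110 (V=0.0000). Price 0.0000; hedge Δ=0.0000, bond B=0.0000.
  t=3,j=2: stock 34.4584 → up 38.5934 (V=38.5934), down 23.0871 (V=0.0000). Price 30.5119; hedge Δ=2.4889, bond B=-55.2512.
  t=3,j=3: stock 57.6020 → up 64.5143 (V=64.5143), down 38.5934 (V=38.5934). Price 57.6020; hedge Δ=1.0000, bond B=0.0000.
  t=2,j=0: stock 18.4049 → up 20.6135 (V=0.0000), down 12.3313 (V=0.0000). Price 0.0000; hedge Δ=0.0000, bond B=0.0000.
  t=2,j=1: stock 30.7664 → up 34.4584 (V=30.5119), down 20.6135 (V=0.0000). Price 24.1226; hedge Δ=2.2038, bond B=-43.6815.
  t=2,j=2: stock 51.4304 → up 57.6020 (V=57.6020), down 34.4584 (V=30.5119). Price 50.7558; hedge Δ=1.1705, bond B=-9.4446.
  t=1,j=0: stock 27.4700 → up 30.7664 (V=24.1226), down 18.4049 (V=0.0000). Price 19.0713; hedge Δ=1.9514, bond B=-34.5345.
  t=1,j=1: stock 45.9200 → up 51.4304 (V=50.7558), down 30.7664 (V=24.1226). Price 44.2510; hedge Δ=1.2889, bond B=-14.9338.
  t=0,j=0: stock 41.0000 → up 45.9200 (V=44.2510), down 27.4700 (V=19.0713). Price 38.2448; hedge Δ=1.3648, bond B=-17.7100.
Root portfolio cost Δ·41+B reproduces V0=38.2448.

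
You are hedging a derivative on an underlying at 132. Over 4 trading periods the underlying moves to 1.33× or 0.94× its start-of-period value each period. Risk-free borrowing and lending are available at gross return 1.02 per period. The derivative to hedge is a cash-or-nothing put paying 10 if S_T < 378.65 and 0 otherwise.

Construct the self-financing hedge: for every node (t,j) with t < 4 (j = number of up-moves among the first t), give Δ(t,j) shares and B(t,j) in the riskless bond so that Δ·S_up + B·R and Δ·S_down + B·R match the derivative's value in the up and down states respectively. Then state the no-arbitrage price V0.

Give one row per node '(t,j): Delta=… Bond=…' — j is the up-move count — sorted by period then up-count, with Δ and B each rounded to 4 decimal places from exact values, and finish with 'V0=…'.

(0,0): Delta=-0.0016 Bond=9.4306
(1,0): Delta=0.0000 Bond=9.4232
(1,1): Delta=-0.0059 Bond=10.3789
(2,0): Delta=0.0000 Bond=9.6117
(2,1): Delta=0.0000 Bond=9.6117
(2,2): Delta=-0.0221 Bond=14.3638
(3,0): Delta=0.0000 Bond=9.8039
(3,1): Delta=0.0000 Bond=9.8039
(3,2): Delta=0.0000 Bond=9.8039
(3,3): Delta=-0.0826 Bond=33.4339
V0=9.2221

Since d<R<u, set p* = (R−d)/(u−d) = 0.2051; price each node as the discounted p*-expectation of its children.
Terminal payoffs: V(4,0)=10.0000, V(4,1)=10.0000, V(4,2)=10.0000, V(4,3)=10.0000, V(4,4)=0.0000
Node (3,0) S=109.6371: V=(p*·10.0000+(1−p*)·10.0000)/1.02=9.8039; Δ=(10.0000−10.0000)/(145.8173−103.0589)=0.0000; B=V−Δ·S=9.8039
Node (3,1) S=155.1248: V=(p*·10.0000+(1−p*)·10.0000)/1.02=9.8039; Δ=(10.0000−10.0000)/(206.3160−145.8173)=0.0000; B=V−Δ·S=9.8039
Node (3,2) S=219.4851: V=(p*·10.0000+(1−p*)·10.0000)/1.02=9.8039; Δ=(10.0000−10.0000)/(291.9152−206.3160)=0.0000; B=V−Δ·S=9.8039
Node (3,3) S=310.5481: V=(p*·0.0000+(1−p*)·10.0000)/1.02=7.7929; Δ=(0.0000−10.0000)/(413.0290−291.9152)=-0.0826; B=V−Δ·S=33.4339
Node (2,0) S=116.6352: V=(p*·9.8039+(1−p*)·9.8039)/1.02=9.6117; Δ=(9.8039−9.8039)/(155.1248−109.6371)=0.0000; B=V−Δ·S=9.6117
Node (2,1) S=165.0264: V=(p*·9.8039+(1−p*)·9.8039)/1.02=9.6117; Δ=(9.8039−9.8039)/(219.4851−155.1248)=0.0000; B=V−Δ·S=9.6117
Node (2,2) S=233.4948: V=(p*·7.7929+(1−p*)·9.8039)/1.02=9.2073; Δ=(7.7929−9.8039)/(310.5481−219.4851)=-0.0221; B=V−Δ·S=14.3638
Node (1,0) S=124.0800: V=(p*·9.6117+(1−p*)·9.6117)/1.02=9.4232; Δ=(9.6117−9.6117)/(165.0264−116.6352)=0.0000; B=V−Δ·S=9.4232
Node (1,1) S=175.5600: V=(p*·9.2073+(1−p*)·9.6117)/1.02=9.3419; Δ=(9.2073−9.6117)/(233.4948−165.0264)=-0.0059; B=V−Δ·S=10.3789
Node (0,0) S=132.0000: V=(p*·9.3419+(1−p*)·9.4232)/1.02=9.2221; Δ=(9.3419−9.4232)/(175.5600−124.0800)=-0.0016; B=V−Δ·S=9.4306
Root portfolio cost Δ·132+B reproduces V0=9.2221.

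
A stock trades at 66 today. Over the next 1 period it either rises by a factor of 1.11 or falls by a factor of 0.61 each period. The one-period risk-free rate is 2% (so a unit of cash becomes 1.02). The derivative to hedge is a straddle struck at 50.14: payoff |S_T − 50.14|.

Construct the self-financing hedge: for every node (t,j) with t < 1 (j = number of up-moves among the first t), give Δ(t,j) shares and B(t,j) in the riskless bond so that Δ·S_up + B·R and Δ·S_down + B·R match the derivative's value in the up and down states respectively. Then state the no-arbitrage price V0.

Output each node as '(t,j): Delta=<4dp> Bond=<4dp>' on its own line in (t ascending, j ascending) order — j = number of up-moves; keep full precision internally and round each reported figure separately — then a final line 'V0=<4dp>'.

(0,0): Delta=0.4012 Bond=-6.1498
V0=20.3302

Since d<R<u, set p* = (R−d)/(u−d) = 0.8200; price each node as the discounted p*-expectation of its children.
Payoff layer (t=1): V(1,0)=9.8800, V(1,1)=23.1200
(0,0): S=66.0000. Δ = (V_up−V_dn)/(S_up−S_dn) = (23.1200−9.8800)/(73.2600−40.2600) = 0.4012. V = [p*·23.1200 + (1−p*)·9.8800]/1.02 = 20.3302. B = V − Δ·S = -6.1498.
The time-0 hedge costs 20.3302, which is the no-arbitrage price.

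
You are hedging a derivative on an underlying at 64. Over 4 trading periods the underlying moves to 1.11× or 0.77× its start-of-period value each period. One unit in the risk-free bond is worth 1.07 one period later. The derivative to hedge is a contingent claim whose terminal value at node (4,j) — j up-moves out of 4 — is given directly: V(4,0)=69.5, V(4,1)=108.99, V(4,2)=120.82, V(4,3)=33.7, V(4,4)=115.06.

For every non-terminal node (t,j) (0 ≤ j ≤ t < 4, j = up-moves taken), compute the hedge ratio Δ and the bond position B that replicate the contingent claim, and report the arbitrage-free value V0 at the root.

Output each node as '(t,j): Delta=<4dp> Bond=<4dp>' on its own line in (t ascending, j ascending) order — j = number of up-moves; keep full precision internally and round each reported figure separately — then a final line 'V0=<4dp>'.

(0,0): Delta=1.2173 Bond=-9.9424
(1,0): Delta=-3.3793 Bond=215.8796
(1,1): Delta=1.6424 Bond=-40.8407
(2,0): Delta=1.0927 Bond=61.3006
(2,1): Delta=-3.7929 Bond=253.6165
(2,2): Delta=2.1452 Bond=-83.3417
(3,0): Delta=3.9752 Bond=-18.6292
(3,1): Delta=0.8261 Bond=76.8211
(3,2): Delta=-4.2201 Bond=297.3095
(3,3): Delta=2.7339 Bond=-140.7070
V0=67.9643

Under the risk-neutral measure, an up-move has probability p* = (R−d)/(u−d) = 0.8824 and values discount at R = 1.07.
At expiry t=4: V(4,0)=69.5000, V(4,1)=108.9900, V(4,2)=120.8200, V(4,3)=33.7000, V(4,4)=115.0600
  t=3,j=0: stock 29.2181 → up 32.4321 (V=108.9900), down 22.4979 (V=69.5000). Price 97.5179; hedge Δ=3.9752, bond B=-18.6292.
  t=3,j=1: stock 42.1196 → up 46.7528 (V=120.8200), down 32.4321 (V=108.9900). Price 111.6152; hedge Δ=0.8261, bond B=76.8211.
  t=3,j=2: stock 60.7179 → up 67.3969 (V=33.7000), down 46.7528 (V=120.8200). Price 41.0742; hedge Δ=-4.2201, bond B=297.3095.
  t=3,j=3: stock 87.5284 → up 97.1565 (V=115.0600), down 67.3969 (V=33.7000). Price 98.5871; hedge Δ=2.7339, bond B=-140.7070.
  t=2,j=0: stock 37.9456 → up 42.1196 (V=111.6152), down 29.2181 (V=97.5179). Price 102.7632; hedge Δ=1.0927, bond B=61.3006.
  t=2,j=1: stock 54.7008 → up 60.7179 (V=41.0742), down 42.1196 (V=111.6152). Price 46.1431; hedge Δ=-3.7929, bond B=253.6165.
  t=2,j=2: stock 78.8544 → up 87.5284 (V=98.5871), down 60.7179 (V=41.0742). Price 85.8139; hedge Δ=2.1452, bond B=-83.3417.
  t=1,j=0: stock 49.2800 → up 54.7008 (V=46.1431), down 37.9456 (V=102.7632). Price 49.3498; hedge Δ=-3.3793, bond B=215.8796.
  t=1,j=1: stock 71.0400 → up 78.8544 (V=85.8139), down 54.7008 (V=46.1431). Price 75.8381; hedge Δ=1.6424, bond B=-40.8407.
  t=0,j=0: stock 64.0000 → up 71.0400 (V=75.8381), down 49.2800 (V=49.3498). Price 67.9643; hedge Δ=1.2173, bond B=-9.9424.
Each (Δ,B) replicates both successor values, so the strategy is self-financing and V0 is arbitrage-free.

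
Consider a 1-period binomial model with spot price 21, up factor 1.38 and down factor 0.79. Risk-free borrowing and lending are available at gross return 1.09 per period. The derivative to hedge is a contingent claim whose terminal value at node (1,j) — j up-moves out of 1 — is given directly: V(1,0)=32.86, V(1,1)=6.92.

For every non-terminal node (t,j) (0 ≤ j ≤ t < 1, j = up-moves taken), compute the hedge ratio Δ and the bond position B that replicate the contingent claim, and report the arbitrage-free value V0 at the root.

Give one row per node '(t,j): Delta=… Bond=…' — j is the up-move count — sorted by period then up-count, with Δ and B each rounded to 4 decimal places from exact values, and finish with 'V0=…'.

(0,0): Delta=-2.0936 Bond=62.0121
V0=18.0460

No-arbitrage ⇒ martingale measure with p* = (R−d)/(u−d) = 0.5085.
At expiry t=1: V(1,0)=32.8600, V(1,1)=6.9200
Node (0,0) S=21.0000: V=(p*·6.9200+(1−p*)·32.8600)/1.09=18.0460; Δ=(6.9200−32.8600)/(28.9800−16.5900)=-2.0936; B=V−Δ·S=62.0121
The time-0 hedge costs 18.0460, which is the no-arbitrage price.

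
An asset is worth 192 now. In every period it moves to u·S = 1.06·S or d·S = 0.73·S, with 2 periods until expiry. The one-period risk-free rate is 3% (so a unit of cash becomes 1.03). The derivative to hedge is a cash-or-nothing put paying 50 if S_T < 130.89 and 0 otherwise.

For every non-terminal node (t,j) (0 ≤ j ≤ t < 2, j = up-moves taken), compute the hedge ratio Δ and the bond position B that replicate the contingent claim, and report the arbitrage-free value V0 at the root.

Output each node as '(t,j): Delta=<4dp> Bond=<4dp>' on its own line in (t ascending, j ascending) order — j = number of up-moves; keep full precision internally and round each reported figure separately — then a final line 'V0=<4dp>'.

Under the risk-neutral measure, an up-move has probability p* = (R−d)/(u−d) = 0.9091 and values discount at R = 1.03.
At expiry t=2: V(2,0)=50.0000, V(2,1)=0.0000, V(2,2)=0.0000
  t=1,j=0: stock 140.1600 → up 148.5696 (V=0.0000), down 102.3168 (V=50.0000). Price 4.4131; hedge Δ=-1.0810, bond B=155.9282.
  t=1,j=1: stock 203.5200 → up 215.7312 (V=0.0000), down 148.5696 (V=0.0000). Price 0.0000; hedge Δ=0.0000, bond B=0.0000.
  t=0,j=0: stock 192.0000 → up 203.5200 (V=0.0000), down 140.1600 (V=4.4131). Price 0.3895; hedge Δ=-0.0697, bond B=13.7624.
Root portfolio cost Δ·192+B reproduces V0=0.3895.

(0,0): Delta=-0.0697 Bond=13.7624
(1,0): Delta=-1.0810 Bond=155.9282
(1,1): Delta=0.0000 Bond=0.0000
V0=0.3895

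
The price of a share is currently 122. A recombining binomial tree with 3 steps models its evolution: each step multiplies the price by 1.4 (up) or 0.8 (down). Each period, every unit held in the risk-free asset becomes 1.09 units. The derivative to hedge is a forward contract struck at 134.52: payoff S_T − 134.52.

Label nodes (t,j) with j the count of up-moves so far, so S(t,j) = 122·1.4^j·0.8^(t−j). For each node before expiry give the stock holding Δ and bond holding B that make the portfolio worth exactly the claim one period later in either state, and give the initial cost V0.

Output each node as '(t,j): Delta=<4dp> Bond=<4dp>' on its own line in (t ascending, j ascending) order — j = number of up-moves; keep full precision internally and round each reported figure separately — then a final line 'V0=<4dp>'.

(0,0): Delta=1.0000 Bond=-103.8741
(1,0): Delta=1.0000 Bond=-113.2228
(1,1): Delta=1.0000 Bond=-113.2228
(2,0): Delta=1.0000 Bond=-123.4128
(2,1): Delta=1.0000 Bond=-123.4128
(2,2): Delta=1.0000 Bond=-123.4128
V0=18.1259

No-arbitrage ⇒ martingale measure with p* = (R−d)/(u−d) = 0.4833.
Payoff layer (t=3): V(3,0)=-72.0560, V(3,1)=-25.2080, V(3,2)=56.7760, V(3,3)=200.2480
  t=2,j=0: stock 78.0800 → up 109.3120 (V=-25.2080), down 62.4640 (V=-72.0560). Price -45.3328; hedge Δ=1.0000, bond B=-123.4128.
  t=2,j=1: stock 136.6400 → up 191.2960 (V=56.7760), down 109.3120 (V=-25.2080). Price 13.2272; hedge Δ=1.0000, bond B=-123.4128.
  t=2,j=2: stock 239.1200 → up 334.7680 (V=200.2480), down 191.2960 (V=56.7760). Price 115.7072; hedge Δ=1.0000, bond B=-123.4128.
  t=1,j=0: stock 97.6000 → up 136.6400 (V=13.2272), down 78.0800 (V=-45.3328). Price -15.6228; hedge Δ=1.0000, bond B=-113.2228.
  t=1,j=1: stock 170.8000 → up 239.1200 (V=115.7072), down 136.6400 (V=13.2272). Price 57.5772; hedge Δ=1.0000, bond B=-113.2228.
  t=0,j=0: stock 122.0000 → up 170.8000 (V=57.5772), down 97.6000 (V=-15.6228). Price 18.1259; hedge Δ=1.0000, bond B=-103.8741.
Self-financing check: at every node Δ·S+B equals the discounted successor values.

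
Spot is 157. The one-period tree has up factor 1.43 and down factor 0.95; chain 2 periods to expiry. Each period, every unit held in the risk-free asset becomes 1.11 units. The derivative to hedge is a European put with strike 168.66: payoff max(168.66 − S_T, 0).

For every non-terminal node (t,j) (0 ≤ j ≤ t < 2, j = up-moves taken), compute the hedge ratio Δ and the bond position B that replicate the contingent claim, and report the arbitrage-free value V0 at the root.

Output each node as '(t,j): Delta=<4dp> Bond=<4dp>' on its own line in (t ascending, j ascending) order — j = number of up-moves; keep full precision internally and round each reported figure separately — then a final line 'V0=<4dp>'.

Since d<R<u, set p* = (R−d)/(u−d) = 0.3333; price each node as the discounted p*-expectation of its children.
Terminal payoffs: V(2,0)=26.9675, V(2,1)=0.0000, V(2,2)=0.0000
(1,0): S=149.1500. Δ = (V_up−V_dn)/(S_up−S_dn) = (0.0000−26.9675)/(213.2845−141.6925) = -0.3767. V = [p*·0.0000 + (1−p*)·26.9675]/1.11 = 16.1967. B = V − Δ·S = 72.3790.
(1,1): S=224.5100. Δ = (V_up−V_dn)/(S_up−S_dn) = (0.0000−0.0000)/(321.0493−213.2845) = 0.0000. V = [p*·0.0000 + (1−p*)·0.0000]/1.11 = 0.0000. B = V − Δ·S = 0.0000.
(0,0): S=157.0000. Δ = (V_up−V_dn)/(S_up−S_dn) = (0.0000−16.1967)/(224.5100−149.1500) = -0.2149. V = [p*·0.0000 + (1−p*)·16.1967]/1.11 = 9.7277. B = V − Δ·S = 43.4709.
Root portfolio cost Δ·157+B reproduces V0=9.7277.

(0,0): Delta=-0.2149 Bond=43.4709
(1,0): Delta=-0.3767 Bond=72.3790
(1,1): Delta=0.0000 Bond=0.0000
V0=9.7277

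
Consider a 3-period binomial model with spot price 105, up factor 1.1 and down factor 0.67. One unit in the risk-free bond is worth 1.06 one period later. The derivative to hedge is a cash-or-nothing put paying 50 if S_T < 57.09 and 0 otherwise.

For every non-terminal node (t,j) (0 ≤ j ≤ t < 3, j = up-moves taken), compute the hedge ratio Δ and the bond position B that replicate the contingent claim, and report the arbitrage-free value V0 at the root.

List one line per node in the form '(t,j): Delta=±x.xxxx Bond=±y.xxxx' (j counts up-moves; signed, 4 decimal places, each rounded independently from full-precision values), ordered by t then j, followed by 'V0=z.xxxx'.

(0,0): Delta=-0.1663 Bond=18.4848
(1,0): Delta=-1.4143 Bond=107.3868
(1,1): Delta=-0.0883 Bond=10.5895
(2,0): Delta=0.0000 Bond=47.1698
(2,1): Delta=-1.5026 Bond=120.6670
(2,2): Delta=0.0000 Bond=0.0000
V0=1.0222

Under the risk-neutral measure, an up-move has probability p* = (R−d)/(u−d) = 0.9070 and values discount at R = 1.06.
At expiry t=3: V(3,0)=50.0000, V(3,1)=50.0000, V(3,2)=0.0000, V(3,3)=0.0000
(2,0): S=47.1345. Δ = (V_up−V_dn)/(S_up−S_dn) = (50.0000−50.0000)/(51.8480−31.5801) = 0.0000. V = [p*·50.0000 + (1−p*)·50.0000]/1.06 = 47.1698. B = V − Δ·S = 47.1698.
(2,1): S=77.3850. Δ = (V_up−V_dn)/(S_up−S_dn) = (0.0000−50.0000)/(85.1235−51.8480) = -1.5026. V = [p*·0.0000 + (1−p*)·50.0000]/1.06 = 4.3879. B = V − Δ·S = 120.6670.
(2,2): S=127.0500. Δ = (V_up−V_dn)/(S_up−S_dn) = (0.0000−0.0000)/(139.7550−85.1235) = 0.0000. V = [p*·0.0000 + (1−p*)·0.0000]/1.06 = 0.0000. B = V − Δ·S = 0.0000.
(1,0): S=70.3500. Δ = (V_up−V_dn)/(S_up−S_dn) = (4.3879−47.1698)/(77.3850−47.1345) = -1.4143. V = [p*·4.3879 + (1−p*)·47.1698]/1.06 = 7.8940. B = V − Δ·S = 107.3868.
(1,1): S=115.5000. Δ = (V_up−V_dn)/(S_up−S_dn) = (0.0000−4.3879)/(127.0500−77.3850) = -0.0883. V = [p*·0.0000 + (1−p*)·4.3879]/1.06 = 0.3851. B = V − Δ·S = 10.5895.
(0,0): S=105.0000. Δ = (V_up−V_dn)/(S_up−S_dn) = (0.3851−7.8940)/(115.5000−70.3500) = -0.1663. V = [p*·0.3851 + (1−p*)·7.8940]/1.06 = 1.0222. B = V − Δ·S = 18.4848.
Self-financing check: at every node Δ·S+B equals the discounted successor values.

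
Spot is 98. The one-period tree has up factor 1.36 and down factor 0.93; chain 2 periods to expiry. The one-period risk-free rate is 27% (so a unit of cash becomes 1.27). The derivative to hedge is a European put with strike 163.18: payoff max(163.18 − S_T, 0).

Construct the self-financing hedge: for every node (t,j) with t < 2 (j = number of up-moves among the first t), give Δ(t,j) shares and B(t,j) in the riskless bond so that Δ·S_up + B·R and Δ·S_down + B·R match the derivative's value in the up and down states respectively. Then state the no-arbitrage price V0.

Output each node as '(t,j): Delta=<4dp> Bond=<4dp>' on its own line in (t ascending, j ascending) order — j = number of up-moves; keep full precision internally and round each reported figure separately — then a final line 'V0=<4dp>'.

Since d<R<u, set p* = (R−d)/(u−d) = 0.7907; price each node as the discounted p*-expectation of its children.
Terminal payoffs: V(2,0)=78.4198, V(2,1)=39.2296, V(2,2)=0.0000
  t=1,j=0: stock 91.1400 → up 123.9504 (V=39.2296), down 84.7602 (V=78.4198). Price 37.3482; hedge Δ=-1.0000, bond B=128.4882.
  t=1,j=1: stock 133.2800 → up 181.2608 (V=0.0000), down 123.9504 (V=39.2296). Price 6.4652; hedge Δ=-0.6845, bond B=97.6969.
  t=0,j=0: stock 98.0000 → up 133.2800 (V=6.4652), down 91.1400 (V=37.3482). Price 10.1804; hedge Δ=-0.7329, bond B=82.0012.
Each (Δ,B) replicates both successor values, so the strategy is self-financing and V0 is arbitrage-free.

(0,0): Delta=-0.7329 Bond=82.0012
(1,0): Delta=-1.0000 Bond=128.4882
(1,1): Delta=-0.6845 Bond=97.6969
V0=10.1804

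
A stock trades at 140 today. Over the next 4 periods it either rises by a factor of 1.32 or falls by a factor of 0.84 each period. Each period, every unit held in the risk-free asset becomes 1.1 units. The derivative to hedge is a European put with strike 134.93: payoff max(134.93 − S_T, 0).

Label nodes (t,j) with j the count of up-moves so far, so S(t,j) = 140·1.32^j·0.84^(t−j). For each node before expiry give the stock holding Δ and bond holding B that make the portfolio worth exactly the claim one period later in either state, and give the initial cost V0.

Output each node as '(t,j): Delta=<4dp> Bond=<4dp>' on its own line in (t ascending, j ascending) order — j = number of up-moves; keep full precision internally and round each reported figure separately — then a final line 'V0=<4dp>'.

Under the risk-neutral measure, an up-move has probability p* = (R−d)/(u−d) = 0.5417 and values discount at R = 1.1.
Terminal values V(4,·): V(4,0)=65.2280, V(4,1)=25.3983, V(4,2)=0.0000, V(4,3)=0.0000, V(4,4)=0.0000
  t=3,j=0: stock 82.9786 → up 109.5317 (V=25.3983), down 69.7020 (V=65.2280). Price 39.6851; hedge Δ=-1.0000, bond B=122.6636.
  t=3,j=1: stock 130.3949 → up 172.1212 (V=0.0000), down 109.5317 (V=25.3983). Price 10.5826; hedge Δ=-0.4058, bond B=63.4958.
  t=3,j=2: stock 204.9062 → up 270.4762 (V=0.0000), down 172.1212 (V=0.0000). Price 0.0000; hedge Δ=0.0000, bond B=0.0000.
  t=3,j=3: stock 321.9955 → up 425.0341 (V=0.0000), down 270.4762 (V=0.0000). Price 0.0000; hedge Δ=0.0000, bond B=0.0000.
  t=2,j=0: stock 98.7840 → up 130.3949 (V=10.5826), down 82.9786 (V=39.6851). Price 21.7466; hedge Δ=-0.6138, bond B=82.3767.
  t=2,j=1: stock 155.2320 → up 204.9062 (V=0.0000), down 130.3949 (V=10.5826). Price 4.4094; hedge Δ=-0.1420, bond B=26.4566.
  t=2,j=2: stock 243.9360 → up 321.9955 (V=0.0000), down 204.9062 (V=0.0000). Price 0.0000; hedge Δ=0.0000, bond B=0.0000.
  t=1,j=0: stock 117.6000 → up 155.2320 (V=4.4094), down 98.7840 (V=21.7466). Price 11.2324; hedge Δ=-0.3071, bond B=47.3515.
  t=1,j=1: stock 184.8000 → up 243.9360 (V=0.0000), down 155.2320 (V=4.4094). Price 1.8373; hedge Δ=-0.0497, bond B=11.0236.
  t=0,j=0: stock 140.0000 → up 184.8000 (V=1.8373), down 117.6000 (V=11.2324). Price 5.5849; hedge Δ=-0.1398, bond B=25.1581.
Root portfolio cost Δ·140+B reproduces V0=5.5849.

(0,0): Delta=-0.1398 Bond=25.1581
(1,0): Delta=-0.3071 Bond=47.3515
(1,1): Delta=-0.0497 Bond=11.0236
(2,0): Delta=-0.6138 Bond=82.3767
(2,1): Delta=-0.1420 Bond=26.4566
(2,2): Delta=0.0000 Bond=0.0000
(3,0): Delta=-1.0000 Bond=122.6636
(3,1): Delta=-0.4058 Bond=63.4958
(3,2): Delta=0.0000 Bond=0.0000
(3,3): Delta=0.0000 Bond=0.0000
V0=5.5849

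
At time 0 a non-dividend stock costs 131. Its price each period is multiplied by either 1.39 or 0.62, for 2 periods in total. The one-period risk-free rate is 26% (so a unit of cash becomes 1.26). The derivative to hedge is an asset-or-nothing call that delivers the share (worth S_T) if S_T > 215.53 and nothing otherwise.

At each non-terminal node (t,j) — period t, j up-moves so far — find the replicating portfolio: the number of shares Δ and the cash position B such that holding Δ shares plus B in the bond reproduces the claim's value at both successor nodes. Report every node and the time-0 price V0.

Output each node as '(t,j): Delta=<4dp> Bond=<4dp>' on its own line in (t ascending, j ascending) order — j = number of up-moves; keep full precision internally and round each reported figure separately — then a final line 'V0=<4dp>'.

Risk-neutral probability p* = (R−d)/(u−d) = (1.26−0.62)/(1.39−0.62) = 0.8312.
Terminal values V(2,·): V(2,0)=0.0000, V(2,1)=0.0000, V(2,2)=253.1051
Node (1,0) S=81.2200: V=(p*·0.0000+(1−p*)·0.0000)/1.26=0.0000; Δ=(0.0000−0.0000)/(112.8958−50.3564)=0.0000; B=V−Δ·S=0.0000
Node (1,1) S=182.0900: V=(p*·253.1051+(1−p*)·0.0000)/1.26=166.9628; Δ=(253.1051−0.0000)/(253.1051−112.8958)=1.8052; B=V−Δ·S=-161.7452
Node (0,0) S=131.0000: V=(p*·166.9628+(1−p*)·0.0000)/1.26=110.1383; Δ=(166.9628−0.0000)/(182.0900−81.2200)=1.6552; B=V−Δ·S=-106.6965
Check: Δ(0,0)·S0 + B(0,0) = 110.1383 = V0.

(0,0): Delta=1.6552 Bond=-106.6965
(1,0): Delta=0.0000 Bond=0.0000
(1,1): Delta=1.8052 Bond=-161.7452
V0=110.1383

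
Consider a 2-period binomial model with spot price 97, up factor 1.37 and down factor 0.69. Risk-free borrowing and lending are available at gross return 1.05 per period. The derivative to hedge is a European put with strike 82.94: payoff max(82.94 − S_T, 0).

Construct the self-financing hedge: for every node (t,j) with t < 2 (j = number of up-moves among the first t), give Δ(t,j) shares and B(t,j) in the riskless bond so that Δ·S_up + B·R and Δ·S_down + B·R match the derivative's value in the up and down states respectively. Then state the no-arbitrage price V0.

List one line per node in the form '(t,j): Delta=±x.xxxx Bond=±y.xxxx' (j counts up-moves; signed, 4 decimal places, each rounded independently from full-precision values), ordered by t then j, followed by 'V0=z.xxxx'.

(0,0): Delta=-0.2498 Bond=31.6104
(1,0): Delta=-0.8077 Bond=70.5306
(1,1): Delta=0.0000 Bond=0.0000
V0=7.3834

Under the risk-neutral measure, an up-move has probability p* = (R−d)/(u−d) = 0.5294 and values discount at R = 1.05.
Terminal payoffs: V(2,0)=36.7583, V(2,1)=0.0000, V(2,2)=0.0000
Node (1,0) S=66.9300: V=(p*·0.0000+(1−p*)·36.7583)/1.05=16.4743; Δ=(0.0000−36.7583)/(91.6941−46.1817)=-0.8077; B=V−Δ·S=70.5306
Node (1,1) S=132.8900: V=(p*·0.0000+(1−p*)·0.0000)/1.05=0.0000; Δ=(0.0000−0.0000)/(182.0593−91.6941)=0.0000; B=V−Δ·S=0.0000
Node (0,0) S=97.0000: V=(p*·0.0000+(1−p*)·16.4743)/1.05=7.3834; Δ=(0.0000−16.4743)/(132.8900−66.9300)=-0.2498; B=V−Δ·S=31.6104
Self-financing check: at every node Δ·S+B equals the discounted successor values.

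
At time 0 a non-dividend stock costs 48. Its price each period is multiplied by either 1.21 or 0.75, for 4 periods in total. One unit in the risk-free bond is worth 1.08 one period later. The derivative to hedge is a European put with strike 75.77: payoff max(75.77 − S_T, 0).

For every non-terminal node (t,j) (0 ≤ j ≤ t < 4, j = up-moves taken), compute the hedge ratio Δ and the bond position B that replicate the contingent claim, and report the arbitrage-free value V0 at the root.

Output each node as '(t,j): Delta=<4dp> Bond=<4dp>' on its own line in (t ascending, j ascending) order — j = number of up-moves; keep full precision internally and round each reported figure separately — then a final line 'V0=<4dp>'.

Under the risk-neutral measure, an up-move has probability p* = (R−d)/(u−d) = 0.7174 and values discount at R = 1.08.
At expiry t=4: V(4,0)=60.5825, V(4,1)=51.2675, V(4,2)=36.2393, V(4,3)=11.9938, V(4,4)=0.0000
(3,0): S=20.2500. Δ = (V_up−V_dn)/(S_up−S_dn) = (51.2675−60.5825)/(24.5025−15.1875) = -1.0000. V = [p*·51.2675 + (1−p*)·60.5825]/1.08 = 49.9074. B = V − Δ·S = 70.1574.
(3,1): S=32.6700. Δ = (V_up−V_dn)/(S_up−S_dn) = (36.2393−51.2675)/(39.5307−24.5025) = -1.0000. V = [p*·36.2393 + (1−p*)·51.2675]/1.08 = 37.4874. B = V − Δ·S = 70.1574.
(3,2): S=52.7076. Δ = (V_up−V_dn)/(S_up−S_dn) = (11.9938−36.2393)/(63.7762−39.5307) = -1.0000. V = [p*·11.9938 + (1−p*)·36.2393]/1.08 = 17.4498. B = V − Δ·S = 70.1574.
(3,3): S=85.0349. Δ = (V_up−V_dn)/(S_up−S_dn) = (0.0000−11.9938)/(102.8923−63.7762) = -0.3066. V = [p*·0.0000 + (1−p*)·11.9938]/1.08 = 3.1385. B = V − Δ·S = 29.2120.
(2,0): S=27.0000. Δ = (V_up−V_dn)/(S_up−S_dn) = (37.4874−49.9074)/(32.6700−20.2500) = -1.0000. V = [p*·37.4874 + (1−p*)·49.9074]/1.08 = 37.9606. B = V − Δ·S = 64.9606.
(2,1): S=43.5600. Δ = (V_up−V_dn)/(S_up−S_dn) = (17.4498−37.4874)/(52.7076−32.6700) = -1.0000. V = [p*·17.4498 + (1−p*)·37.4874]/1.08 = 21.4006. B = V − Δ·S = 64.9606.
(2,2): S=70.2768. Δ = (V_up−V_dn)/(S_up−S_dn) = (3.1385−17.4498)/(85.0349−52.7076) = -0.4427. V = [p*·3.1385 + (1−p*)·17.4498]/1.08 = 6.6509. B = V − Δ·S = 37.7625.
(1,0): S=36.0000. Δ = (V_up−V_dn)/(S_up−S_dn) = (21.4006−37.9606)/(43.5600−27.0000) = -1.0000. V = [p*·21.4006 + (1−p*)·37.9606]/1.08 = 24.1487. B = V − Δ·S = 60.1487.
(1,1): S=58.0800. Δ = (V_up−V_dn)/(S_up−S_dn) = (6.6509−21.4006)/(70.2768−43.5600) = -0.5521. V = [p*·6.6509 + (1−p*)·21.4006]/1.08 = 10.0179. B = V − Δ·S = 42.0823.
(0,0): S=48.0000. Δ = (V_up−V_dn)/(S_up−S_dn) = (10.0179−24.1487)/(58.0800−36.0000) = -0.6400. V = [p*·10.0179 + (1−p*)·24.1487]/1.08 = 12.9735. B = V − Δ·S = 43.6926.
Each (Δ,B) replicates both successor values, so the strategy is self-financing and V0 is arbitrage-free.

(0,0): Delta=-0.6400 Bond=43.6926
(1,0): Delta=-1.0000 Bond=60.1487
(1,1): Delta=-0.5521 Bond=42.0823
(2,0): Delta=-1.0000 Bond=64.9606
(2,1): Delta=-1.0000 Bond=64.9606
(2,2): Delta=-0.4427 Bond=37.7625
(3,0): Delta=-1.0000 Bond=70.1574
(3,1): Delta=-1.0000 Bond=70.1574
(3,2): Delta=-1.0000 Bond=70.1574
(3,3): Delta=-0.3066 Bond=29.2120
V0=12.9735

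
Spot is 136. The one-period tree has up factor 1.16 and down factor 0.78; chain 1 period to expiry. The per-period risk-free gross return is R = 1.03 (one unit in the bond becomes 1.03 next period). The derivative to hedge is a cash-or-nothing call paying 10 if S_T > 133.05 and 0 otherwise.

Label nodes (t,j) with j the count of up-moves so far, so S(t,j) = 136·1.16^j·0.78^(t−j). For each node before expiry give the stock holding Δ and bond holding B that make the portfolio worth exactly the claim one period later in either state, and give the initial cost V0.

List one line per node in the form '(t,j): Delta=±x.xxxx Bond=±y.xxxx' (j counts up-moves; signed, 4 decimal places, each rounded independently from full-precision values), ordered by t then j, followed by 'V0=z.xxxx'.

(0,0): Delta=0.1935 Bond=-19.9285
V0=6.3873

The replicating-portfolio and risk-neutral prices coincide; use p* = (1.03−0.78)/(1.16−0.78) = 0.6579 for the latter.
Terminal values V(1,·): V(1,0)=0.0000, V(1,1)=10.0000
(0,0): S=136.0000. Δ = (V_up−V_dn)/(S_up−S_dn) = (10.0000−0.0000)/(157.7600−106.0800) = 0.1935. V = [p*·10.0000 + (1−p*)·0.0000]/1.03 = 6.3873. B = V − Δ·S = -19.9285.
Each (Δ,B) replicates both successor values, so the strategy is self-financing and V0 is arbitrage-free.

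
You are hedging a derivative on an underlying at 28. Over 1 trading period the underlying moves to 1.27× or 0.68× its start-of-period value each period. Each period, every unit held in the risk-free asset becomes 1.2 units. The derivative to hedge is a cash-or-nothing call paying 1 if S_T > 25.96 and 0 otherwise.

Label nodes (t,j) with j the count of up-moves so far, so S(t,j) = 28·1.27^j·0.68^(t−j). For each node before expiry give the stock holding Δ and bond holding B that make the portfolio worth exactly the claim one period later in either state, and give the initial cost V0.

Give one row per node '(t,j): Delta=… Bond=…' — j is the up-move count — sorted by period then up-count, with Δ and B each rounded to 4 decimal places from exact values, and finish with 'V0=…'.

(0,0): Delta=0.0605 Bond=-0.9605
V0=0.7345

The replicating-portfolio and risk-neutral prices coincide; use p* = (1.2−0.68)/(1.27−0.68) = 0.8814 for the latter.
Terminal payoffs: V(1,0)=0.0000, V(1,1)=1.0000
Node (0,0) S=28.0000: V=(p*·1.0000+(1−p*)·0.0000)/1.2=0.7345; Δ=(1.0000−0.0000)/(35.5600−19.0400)=0.0605; B=V−Δ·S=-0.9605
Each (Δ,B) replicates both successor values, so the strategy is self-financing and V0 is arbitrage-free.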